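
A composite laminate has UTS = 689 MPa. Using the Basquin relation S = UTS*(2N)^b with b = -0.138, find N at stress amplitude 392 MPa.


N = 0.5 * (S/UTS)^(1/b) = 0.5 * (392/689)^(1/-0.138) = 29.7747 cycles

29.7747 cycles


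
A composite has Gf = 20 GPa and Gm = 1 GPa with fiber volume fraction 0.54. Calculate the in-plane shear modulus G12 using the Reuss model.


1/G12 = Vf/Gf + (1-Vf)/Gm = 0.54/20 + 0.46/1
G12 = 2.05 GPa

2.05 GPa


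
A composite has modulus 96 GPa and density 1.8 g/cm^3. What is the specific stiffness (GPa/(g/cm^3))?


Specific stiffness = E/rho = 96/1.8 = 53.3 GPa/(g/cm^3)

53.3 GPa/(g/cm^3)


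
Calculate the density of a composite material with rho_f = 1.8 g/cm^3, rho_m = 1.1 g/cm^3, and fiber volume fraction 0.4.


rho_c = rho_f*Vf + rho_m*(1-Vf) = 1.8*0.4 + 1.1*0.6 = 1.38 g/cm^3

1.38 g/cm^3


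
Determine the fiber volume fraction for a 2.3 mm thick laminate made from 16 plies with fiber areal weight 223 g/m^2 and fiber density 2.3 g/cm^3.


Vf = n * FAW / (rho_f * h * 1000) = 16 * 223 / (2.3 * 2.3 * 1000) = 0.6745

0.6745


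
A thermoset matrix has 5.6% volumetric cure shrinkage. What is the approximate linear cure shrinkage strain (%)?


Linear shrinkage ≈ vol_shrink/3 = 5.6/3 = 1.867%

1.867%


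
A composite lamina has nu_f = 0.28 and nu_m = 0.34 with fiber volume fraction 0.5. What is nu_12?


nu_12 = nu_f*Vf + nu_m*(1-Vf) = 0.28*0.5 + 0.34*0.5 = 0.31

0.31


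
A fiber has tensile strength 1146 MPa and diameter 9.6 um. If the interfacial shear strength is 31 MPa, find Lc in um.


Lc = sigma_f * d / (2 * tau_i) = 1146 * 9.6 / (2 * 31) = 177.4 um

177.4 um


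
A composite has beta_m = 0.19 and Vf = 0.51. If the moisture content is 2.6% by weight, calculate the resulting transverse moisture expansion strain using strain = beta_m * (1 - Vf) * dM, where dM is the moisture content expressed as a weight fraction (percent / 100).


dM = 2.6/100 = 0.026
strain = beta_m * (1-Vf) * dM = 0.19 * 0.49 * 0.026 = 0.0024206

0.0024206


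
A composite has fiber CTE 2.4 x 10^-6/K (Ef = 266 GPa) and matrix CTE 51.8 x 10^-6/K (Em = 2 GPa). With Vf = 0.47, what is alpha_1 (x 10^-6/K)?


E1 = Ef*Vf + Em*(1-Vf) = 126.08
alpha_1 = (alpha_f*Ef*Vf + alpha_m*Em*(1-Vf))/E1 = 2.82 x 10^-6/K

2.82 x 10^-6/K


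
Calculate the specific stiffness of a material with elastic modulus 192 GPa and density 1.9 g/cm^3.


Specific stiffness = E/rho = 192/1.9 = 101.1 GPa/(g/cm^3)

101.1 GPa/(g/cm^3)


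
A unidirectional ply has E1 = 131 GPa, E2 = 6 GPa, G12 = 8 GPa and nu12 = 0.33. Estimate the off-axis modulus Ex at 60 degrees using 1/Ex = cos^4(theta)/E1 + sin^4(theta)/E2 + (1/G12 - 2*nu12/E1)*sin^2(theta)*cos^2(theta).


cos^4(60) = 0.0625, sin^4(60) = 0.5625, sin^2(60)*cos^2(60) = 0.1875
1/G12 - 2*nu12/E1 = 1/8 - 2*0.33/131 = 0.119962 GPa^-1
1/Ex = 0.0625/131 + 0.5625/6 + 0.119962*0.1875 = 0.1167199 GPa^-1
Ex = 8.57 GPa

8.57 GPa


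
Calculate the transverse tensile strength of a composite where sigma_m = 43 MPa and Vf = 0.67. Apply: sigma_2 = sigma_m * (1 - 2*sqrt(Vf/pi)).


factor = 1 - 2*sqrt(0.67/pi) = 0.0764
sigma_2 = 43 * 0.0764 = 3.28 MPa

3.28 MPa


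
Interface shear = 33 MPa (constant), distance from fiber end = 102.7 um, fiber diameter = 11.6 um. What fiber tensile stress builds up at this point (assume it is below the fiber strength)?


Force balance: sigma_f * (pi*d^2/4) = tau * (pi*d) * x  ->  sigma_f = 4 * tau * x / d
sigma_f = 4 * 33 * 102.7 / 11.6 = 1168.7 MPa

1168.7 MPa


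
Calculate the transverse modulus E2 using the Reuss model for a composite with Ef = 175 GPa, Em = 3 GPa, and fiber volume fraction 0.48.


1/E2 = Vf/Ef + (1-Vf)/Em = 0.48/175 + 0.52/3
E2 = 5.68 GPa

5.68 GPa


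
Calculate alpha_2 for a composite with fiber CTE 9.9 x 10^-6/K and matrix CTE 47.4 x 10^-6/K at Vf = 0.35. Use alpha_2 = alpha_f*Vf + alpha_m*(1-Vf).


alpha_2 = alpha_f*Vf + alpha_m*(1-Vf) = 9.9*0.35 + 47.4*0.65 = 34.3 x 10^-6/K

34.3 x 10^-6/K


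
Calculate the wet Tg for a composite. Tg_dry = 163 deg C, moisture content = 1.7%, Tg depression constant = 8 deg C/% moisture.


Tg_wet = Tg_dry - k*moisture = 163 - 8*1.7 = 149.4 deg C

149.4 deg C


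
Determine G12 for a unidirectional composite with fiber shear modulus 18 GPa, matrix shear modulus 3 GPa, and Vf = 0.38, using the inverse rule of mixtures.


1/G12 = Vf/Gf + (1-Vf)/Gm = 0.38/18 + 0.62/3
G12 = 4.39 GPa

4.39 GPa


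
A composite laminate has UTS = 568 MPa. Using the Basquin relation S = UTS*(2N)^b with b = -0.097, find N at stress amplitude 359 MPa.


N = 0.5 * (S/UTS)^(1/b) = 0.5 * (359/568)^(1/-0.097) = 56.6414 cycles

56.6414 cycles


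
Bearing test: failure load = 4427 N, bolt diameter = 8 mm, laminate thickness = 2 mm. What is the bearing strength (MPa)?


sigma_br = F/(d*h) = 4427/(8*2) = 276.7 MPa

276.7 MPa


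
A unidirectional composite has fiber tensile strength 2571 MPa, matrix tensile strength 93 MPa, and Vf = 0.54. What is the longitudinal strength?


sigma_1 = sigma_f*Vf + sigma_m*(1-Vf) = 2571*0.54 + 93*0.46 = 1431.1 MPa

1431.1 MPa


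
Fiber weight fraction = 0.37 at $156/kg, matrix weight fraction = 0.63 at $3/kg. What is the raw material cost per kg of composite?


Cost = cost_f*Wf + cost_m*Wm = 156*0.37 + 3*0.63 = $59.61/kg

$59.61/kg


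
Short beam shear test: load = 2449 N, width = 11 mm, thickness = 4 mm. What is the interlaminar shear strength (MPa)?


ILSS = 3F/(4bh) = 3*2449/(4*11*4) = 41.74 MPa

41.74 MPa


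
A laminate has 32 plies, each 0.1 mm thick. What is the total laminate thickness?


h = n * t_ply = 32 * 0.1 = 3.2 mm

3.2 mm


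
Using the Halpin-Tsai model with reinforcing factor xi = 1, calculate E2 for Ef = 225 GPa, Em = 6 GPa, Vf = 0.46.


eta = (Ef/Em - 1)/(Ef/Em + xi) = (37.5 - 1)/(37.5 + 1) = 0.9481
E2 = Em*(1+xi*eta*Vf)/(1-eta*Vf) = 15.28 GPa

15.28 GPa


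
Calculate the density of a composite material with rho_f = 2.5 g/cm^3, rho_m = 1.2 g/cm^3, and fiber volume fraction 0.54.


rho_c = rho_f*Vf + rho_m*(1-Vf) = 2.5*0.54 + 1.2*0.46 = 1.902 g/cm^3

1.902 g/cm^3


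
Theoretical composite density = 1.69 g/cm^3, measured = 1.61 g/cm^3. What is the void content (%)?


Void% = (rho_theo - rho_actual)/rho_theo * 100 = (1.69 - 1.61)/1.69 * 100 = 4.73%

4.73%


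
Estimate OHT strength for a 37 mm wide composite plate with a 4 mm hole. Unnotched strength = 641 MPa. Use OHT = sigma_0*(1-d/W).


OHT = sigma_0*(1-d/W) = 641*(1-4/37) = 571.7 MPa

571.7 MPa


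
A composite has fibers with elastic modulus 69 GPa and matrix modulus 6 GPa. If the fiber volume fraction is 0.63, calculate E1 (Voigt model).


E1 = Ef*Vf + Em*(1-Vf) = 69*0.63 + 6*0.37 = 45.69 GPa

45.69 GPa


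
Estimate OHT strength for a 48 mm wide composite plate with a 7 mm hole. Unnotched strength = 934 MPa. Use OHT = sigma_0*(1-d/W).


OHT = sigma_0*(1-d/W) = 934*(1-7/48) = 797.8 MPa

797.8 MPa


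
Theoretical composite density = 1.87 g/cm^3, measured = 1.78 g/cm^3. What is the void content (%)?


Void% = (rho_theo - rho_actual)/rho_theo * 100 = (1.87 - 1.78)/1.87 * 100 = 4.81%

4.81%


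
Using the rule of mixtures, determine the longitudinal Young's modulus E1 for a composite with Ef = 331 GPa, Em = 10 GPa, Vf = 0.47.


E1 = Ef*Vf + Em*(1-Vf) = 331*0.47 + 10*0.53 = 160.87 GPa

160.87 GPa


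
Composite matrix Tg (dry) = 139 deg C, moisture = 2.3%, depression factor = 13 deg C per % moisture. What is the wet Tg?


Tg_wet = Tg_dry - k*moisture = 139 - 13*2.3 = 109.1 deg C

109.1 deg C


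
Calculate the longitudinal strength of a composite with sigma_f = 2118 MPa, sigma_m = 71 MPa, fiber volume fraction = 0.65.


sigma_1 = sigma_f*Vf + sigma_m*(1-Vf) = 2118*0.65 + 71*0.35 = 1401.6 MPa

1401.6 MPa


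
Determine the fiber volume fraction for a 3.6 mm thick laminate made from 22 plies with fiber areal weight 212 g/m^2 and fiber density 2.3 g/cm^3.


Vf = n * FAW / (rho_f * h * 1000) = 22 * 212 / (2.3 * 3.6 * 1000) = 0.5633

0.5633


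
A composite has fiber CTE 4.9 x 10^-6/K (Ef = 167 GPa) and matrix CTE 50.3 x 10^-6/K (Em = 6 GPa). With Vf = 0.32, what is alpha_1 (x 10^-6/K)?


E1 = Ef*Vf + Em*(1-Vf) = 57.52
alpha_1 = (alpha_f*Ef*Vf + alpha_m*Em*(1-Vf))/E1 = 8.12 x 10^-6/K

8.12 x 10^-6/K


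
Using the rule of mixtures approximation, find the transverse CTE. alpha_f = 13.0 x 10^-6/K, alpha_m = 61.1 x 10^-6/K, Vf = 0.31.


alpha_2 = alpha_f*Vf + alpha_m*(1-Vf) = 13.0*0.31 + 61.1*0.69 = 46.2 x 10^-6/K

46.2 x 10^-6/K


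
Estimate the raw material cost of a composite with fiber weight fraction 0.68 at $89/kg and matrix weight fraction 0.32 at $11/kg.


Cost = cost_f*Wf + cost_m*Wm = 89*0.68 + 11*0.32 = $64.04/kg

$64.04/kg


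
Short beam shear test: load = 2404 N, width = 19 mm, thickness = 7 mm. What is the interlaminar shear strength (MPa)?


ILSS = 3F/(4bh) = 3*2404/(4*19*7) = 13.56 MPa

13.56 MPa


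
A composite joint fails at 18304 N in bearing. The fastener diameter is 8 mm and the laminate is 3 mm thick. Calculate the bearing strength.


sigma_br = F/(d*h) = 18304/(8*3) = 762.7 MPa

762.7 MPa


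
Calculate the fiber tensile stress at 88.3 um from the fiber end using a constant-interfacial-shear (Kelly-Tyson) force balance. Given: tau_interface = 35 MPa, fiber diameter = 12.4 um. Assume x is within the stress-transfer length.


Force balance: sigma_f * (pi*d^2/4) = tau * (pi*d) * x  ->  sigma_f = 4 * tau * x / d
sigma_f = 4 * 35 * 88.3 / 12.4 = 996.9 MPa

996.9 MPa


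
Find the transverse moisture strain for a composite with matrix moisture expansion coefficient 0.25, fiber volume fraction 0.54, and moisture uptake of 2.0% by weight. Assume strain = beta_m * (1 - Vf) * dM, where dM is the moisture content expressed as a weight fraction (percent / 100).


dM = 2.0/100 = 0.02
strain = beta_m * (1-Vf) * dM = 0.25 * 0.46 * 0.02 = 0.0023

0.0023


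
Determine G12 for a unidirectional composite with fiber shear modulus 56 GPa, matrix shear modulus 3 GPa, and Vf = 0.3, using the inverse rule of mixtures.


1/G12 = Vf/Gf + (1-Vf)/Gm = 0.3/56 + 0.7/3
G12 = 4.19 GPa

4.19 GPa


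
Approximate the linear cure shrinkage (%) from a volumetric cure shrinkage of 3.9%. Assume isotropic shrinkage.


Linear shrinkage ≈ vol_shrink/3 = 3.9/3 = 1.3%

1.3%


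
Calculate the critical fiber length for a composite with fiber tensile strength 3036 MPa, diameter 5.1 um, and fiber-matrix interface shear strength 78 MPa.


Lc = sigma_f * d / (2 * tau_i) = 3036 * 5.1 / (2 * 78) = 99.3 um

99.3 um


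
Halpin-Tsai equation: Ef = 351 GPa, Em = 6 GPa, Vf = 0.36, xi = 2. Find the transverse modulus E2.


eta = (Ef/Em - 1)/(Ef/Em + xi) = (58.5 - 1)/(58.5 + 2) = 0.9504
E2 = Em*(1+xi*eta*Vf)/(1-eta*Vf) = 15.36 GPa

15.36 GPa


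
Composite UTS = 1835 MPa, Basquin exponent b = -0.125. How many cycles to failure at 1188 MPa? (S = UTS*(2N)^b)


N = 0.5 * (S/UTS)^(1/b) = 0.5 * (1188/1835)^(1/-0.125) = 16.2004 cycles

16.2004 cycles


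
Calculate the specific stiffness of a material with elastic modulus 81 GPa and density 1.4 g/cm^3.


Specific stiffness = E/rho = 81/1.4 = 57.9 GPa/(g/cm^3)

57.9 GPa/(g/cm^3)


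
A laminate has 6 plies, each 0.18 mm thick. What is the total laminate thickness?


h = n * t_ply = 6 * 0.18 = 1.08 mm

1.08 mm


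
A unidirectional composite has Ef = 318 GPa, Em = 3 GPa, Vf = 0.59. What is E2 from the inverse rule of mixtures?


1/E2 = Vf/Ef + (1-Vf)/Em = 0.59/318 + 0.41/3
E2 = 7.22 GPa

7.22 GPa


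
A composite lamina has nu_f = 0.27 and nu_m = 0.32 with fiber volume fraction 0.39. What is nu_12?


nu_12 = nu_f*Vf + nu_m*(1-Vf) = 0.27*0.39 + 0.32*0.61 = 0.3005

0.3005


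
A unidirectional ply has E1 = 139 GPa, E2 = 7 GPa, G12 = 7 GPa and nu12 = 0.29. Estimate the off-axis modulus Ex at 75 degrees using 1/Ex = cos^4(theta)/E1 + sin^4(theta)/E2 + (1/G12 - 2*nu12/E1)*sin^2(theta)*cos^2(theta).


cos^4(75) = 0.004487, sin^4(75) = 0.870513, sin^2(75)*cos^2(75) = 0.0625
1/G12 - 2*nu12/E1 = 1/7 - 2*0.29/139 = 0.138684 GPa^-1
1/Ex = 0.004487/139 + 0.870513/7 + 0.138684*0.0625 = 0.133059 GPa^-1
Ex = 7.52 GPa

7.52 GPa


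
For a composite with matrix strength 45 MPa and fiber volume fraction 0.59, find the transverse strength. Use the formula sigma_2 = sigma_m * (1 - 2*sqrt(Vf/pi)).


factor = 1 - 2*sqrt(0.59/pi) = 0.1333
sigma_2 = 45 * 0.1333 = 6.0 MPa

6.0 MPa


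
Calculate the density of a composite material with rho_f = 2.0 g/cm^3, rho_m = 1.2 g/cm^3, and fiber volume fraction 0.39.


rho_c = rho_f*Vf + rho_m*(1-Vf) = 2.0*0.39 + 1.2*0.61 = 1.512 g/cm^3

1.512 g/cm^3


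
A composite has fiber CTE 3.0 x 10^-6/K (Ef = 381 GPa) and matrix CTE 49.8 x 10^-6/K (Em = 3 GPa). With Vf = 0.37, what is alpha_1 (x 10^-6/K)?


E1 = Ef*Vf + Em*(1-Vf) = 142.86
alpha_1 = (alpha_f*Ef*Vf + alpha_m*Em*(1-Vf))/E1 = 3.62 x 10^-6/K

3.62 x 10^-6/K


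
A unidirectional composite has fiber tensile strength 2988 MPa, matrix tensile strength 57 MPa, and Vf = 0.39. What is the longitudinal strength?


sigma_1 = sigma_f*Vf + sigma_m*(1-Vf) = 2988*0.39 + 57*0.61 = 1200.1 MPa

1200.1 MPa


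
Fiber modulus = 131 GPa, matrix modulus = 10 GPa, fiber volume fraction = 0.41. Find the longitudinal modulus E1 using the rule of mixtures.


E1 = Ef*Vf + Em*(1-Vf) = 131*0.41 + 10*0.59 = 59.61 GPa

59.61 GPa


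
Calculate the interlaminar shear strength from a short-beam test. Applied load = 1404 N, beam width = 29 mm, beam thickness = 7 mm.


ILSS = 3F/(4bh) = 3*1404/(4*29*7) = 5.19 MPa

5.19 MPa


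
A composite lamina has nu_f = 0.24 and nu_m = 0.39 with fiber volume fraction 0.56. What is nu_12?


nu_12 = nu_f*Vf + nu_m*(1-Vf) = 0.24*0.56 + 0.39*0.44 = 0.306

0.306


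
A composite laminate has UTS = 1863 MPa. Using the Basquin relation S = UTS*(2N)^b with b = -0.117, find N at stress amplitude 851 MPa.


N = 0.5 * (S/UTS)^(1/b) = 0.5 * (851/1863)^(1/-0.117) = 404.9247 cycles

404.9247 cycles


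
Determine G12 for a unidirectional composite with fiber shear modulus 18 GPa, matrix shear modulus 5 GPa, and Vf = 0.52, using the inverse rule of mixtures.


1/G12 = Vf/Gf + (1-Vf)/Gm = 0.52/18 + 0.48/5
G12 = 8.01 GPa

8.01 GPa


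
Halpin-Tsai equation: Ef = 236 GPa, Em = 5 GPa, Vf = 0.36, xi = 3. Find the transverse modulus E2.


eta = (Ef/Em - 1)/(Ef/Em + xi) = (47.2 - 1)/(47.2 + 3) = 0.9203
E2 = Em*(1+xi*eta*Vf)/(1-eta*Vf) = 14.91 GPa

14.91 GPa


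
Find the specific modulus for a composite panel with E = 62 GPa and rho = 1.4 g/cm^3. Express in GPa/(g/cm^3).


Specific stiffness = E/rho = 62/1.4 = 44.3 GPa/(g/cm^3)

44.3 GPa/(g/cm^3)


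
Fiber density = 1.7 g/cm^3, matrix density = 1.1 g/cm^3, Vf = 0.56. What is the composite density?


rho_c = rho_f*Vf + rho_m*(1-Vf) = 1.7*0.56 + 1.1*0.44 = 1.436 g/cm^3

1.436 g/cm^3


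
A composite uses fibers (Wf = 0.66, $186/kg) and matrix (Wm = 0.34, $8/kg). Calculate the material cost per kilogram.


Cost = cost_f*Wf + cost_m*Wm = 186*0.66 + 8*0.34 = $125.48/kg

$125.48/kg


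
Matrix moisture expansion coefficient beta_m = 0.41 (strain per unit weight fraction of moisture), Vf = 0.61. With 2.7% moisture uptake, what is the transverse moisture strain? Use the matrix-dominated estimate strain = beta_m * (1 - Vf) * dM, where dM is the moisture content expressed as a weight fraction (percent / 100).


dM = 2.7/100 = 0.027
strain = beta_m * (1-Vf) * dM = 0.41 * 0.39 * 0.027 = 0.0043173

0.0043173


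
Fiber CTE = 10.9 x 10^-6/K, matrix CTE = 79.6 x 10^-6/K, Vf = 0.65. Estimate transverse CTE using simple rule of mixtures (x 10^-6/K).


alpha_2 = alpha_f*Vf + alpha_m*(1-Vf) = 10.9*0.65 + 79.6*0.35 = 34.9 x 10^-6/K

34.9 x 10^-6/K


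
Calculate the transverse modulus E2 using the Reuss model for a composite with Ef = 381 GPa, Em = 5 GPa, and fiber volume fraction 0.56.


1/E2 = Vf/Ef + (1-Vf)/Em = 0.56/381 + 0.44/5
E2 = 11.18 GPa

11.18 GPa


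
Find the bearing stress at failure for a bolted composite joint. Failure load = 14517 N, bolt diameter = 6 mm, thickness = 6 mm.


sigma_br = F/(d*h) = 14517/(6*6) = 403.3 MPa

403.3 MPa


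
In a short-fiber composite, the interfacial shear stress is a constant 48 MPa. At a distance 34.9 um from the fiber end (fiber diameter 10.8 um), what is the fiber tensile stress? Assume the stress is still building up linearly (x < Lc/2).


Force balance: sigma_f * (pi*d^2/4) = tau * (pi*d) * x  ->  sigma_f = 4 * tau * x / d
sigma_f = 4 * 48 * 34.9 / 10.8 = 620.4 MPa

620.4 MPa


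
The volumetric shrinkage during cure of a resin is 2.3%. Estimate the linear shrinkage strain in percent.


Linear shrinkage ≈ vol_shrink/3 = 2.3/3 = 0.767%

0.767%


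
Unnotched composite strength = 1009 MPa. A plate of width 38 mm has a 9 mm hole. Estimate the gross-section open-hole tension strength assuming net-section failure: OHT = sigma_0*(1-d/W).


OHT = sigma_0*(1-d/W) = 1009*(1-9/38) = 770.0 MPa

770.0 MPa


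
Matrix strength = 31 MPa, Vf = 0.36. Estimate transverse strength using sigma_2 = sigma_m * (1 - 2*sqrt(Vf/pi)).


factor = 1 - 2*sqrt(0.36/pi) = 0.323
sigma_2 = 31 * 0.323 = 10.01 MPa

10.01 MPa


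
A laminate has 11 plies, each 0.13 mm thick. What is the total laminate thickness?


h = n * t_ply = 11 * 0.13 = 1.43 mm

1.43 mm


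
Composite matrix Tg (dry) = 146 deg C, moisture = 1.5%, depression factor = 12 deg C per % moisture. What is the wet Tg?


Tg_wet = Tg_dry - k*moisture = 146 - 12*1.5 = 128.0 deg C

128.0 deg C


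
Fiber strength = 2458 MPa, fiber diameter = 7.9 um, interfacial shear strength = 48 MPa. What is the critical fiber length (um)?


Lc = sigma_f * d / (2 * tau_i) = 2458 * 7.9 / (2 * 48) = 202.3 um

202.3 um


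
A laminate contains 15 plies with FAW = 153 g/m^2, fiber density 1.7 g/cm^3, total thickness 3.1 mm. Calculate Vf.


Vf = n * FAW / (rho_f * h * 1000) = 15 * 153 / (1.7 * 3.1 * 1000) = 0.4355

0.4355


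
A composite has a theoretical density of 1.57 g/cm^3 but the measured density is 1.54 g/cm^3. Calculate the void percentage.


Void% = (rho_theo - rho_actual)/rho_theo * 100 = (1.57 - 1.54)/1.57 * 100 = 1.91%

1.91%


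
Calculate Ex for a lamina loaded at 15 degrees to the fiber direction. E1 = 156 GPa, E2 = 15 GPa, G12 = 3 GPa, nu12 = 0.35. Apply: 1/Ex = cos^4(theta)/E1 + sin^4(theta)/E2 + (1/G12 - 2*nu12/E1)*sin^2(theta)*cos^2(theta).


cos^4(15) = 0.870513, sin^4(15) = 0.004487, sin^2(15)*cos^2(15) = 0.0625
1/G12 - 2*nu12/E1 = 1/3 - 2*0.35/156 = 0.328846 GPa^-1
1/Ex = 0.870513/156 + 0.004487/15 + 0.328846*0.0625 = 0.0264322 GPa^-1
Ex = 37.83 GPa

37.83 GPa


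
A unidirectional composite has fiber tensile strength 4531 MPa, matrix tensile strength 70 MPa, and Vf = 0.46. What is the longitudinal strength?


sigma_1 = sigma_f*Vf + sigma_m*(1-Vf) = 4531*0.46 + 70*0.54 = 2122.1 MPa

2122.1 MPa


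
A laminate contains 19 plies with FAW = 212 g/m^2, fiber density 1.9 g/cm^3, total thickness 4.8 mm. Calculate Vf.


Vf = n * FAW / (rho_f * h * 1000) = 19 * 212 / (1.9 * 4.8 * 1000) = 0.4417

0.4417


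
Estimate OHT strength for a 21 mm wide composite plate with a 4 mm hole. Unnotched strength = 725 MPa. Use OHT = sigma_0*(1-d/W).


OHT = sigma_0*(1-d/W) = 725*(1-4/21) = 586.9 MPa

586.9 MPa


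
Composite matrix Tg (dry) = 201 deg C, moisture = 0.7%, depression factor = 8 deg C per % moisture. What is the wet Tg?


Tg_wet = Tg_dry - k*moisture = 201 - 8*0.7 = 195.4 deg C

195.4 deg C


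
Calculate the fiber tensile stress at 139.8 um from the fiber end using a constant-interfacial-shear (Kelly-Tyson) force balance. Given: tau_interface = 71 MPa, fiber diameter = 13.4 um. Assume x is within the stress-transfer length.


Force balance: sigma_f * (pi*d^2/4) = tau * (pi*d) * x  ->  sigma_f = 4 * tau * x / d
sigma_f = 4 * 71 * 139.8 / 13.4 = 2962.9 MPa

2962.9 MPa


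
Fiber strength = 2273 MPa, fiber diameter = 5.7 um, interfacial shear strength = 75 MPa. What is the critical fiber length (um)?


Lc = sigma_f * d / (2 * tau_i) = 2273 * 5.7 / (2 * 75) = 86.4 um

86.4 um


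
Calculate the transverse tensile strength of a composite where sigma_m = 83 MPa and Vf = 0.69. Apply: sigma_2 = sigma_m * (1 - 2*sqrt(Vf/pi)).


factor = 1 - 2*sqrt(0.69/pi) = 0.0627
sigma_2 = 83 * 0.0627 = 5.2 MPa

5.2 MPa


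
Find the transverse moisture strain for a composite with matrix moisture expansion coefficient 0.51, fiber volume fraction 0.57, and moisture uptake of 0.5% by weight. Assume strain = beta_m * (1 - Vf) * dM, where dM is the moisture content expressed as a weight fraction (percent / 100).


dM = 0.5/100 = 0.005
strain = beta_m * (1-Vf) * dM = 0.51 * 0.43 * 0.005 = 0.0010965

0.0010965


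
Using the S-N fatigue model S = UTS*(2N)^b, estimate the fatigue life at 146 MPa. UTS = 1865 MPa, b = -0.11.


N = 0.5 * (S/UTS)^(1/b) = 0.5 * (146/1865)^(1/-0.11) = 5.7079e+09 cycles

5.7079e+09 cycles


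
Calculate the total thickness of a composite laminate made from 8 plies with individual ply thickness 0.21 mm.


h = n * t_ply = 8 * 0.21 = 1.68 mm

1.68 mm


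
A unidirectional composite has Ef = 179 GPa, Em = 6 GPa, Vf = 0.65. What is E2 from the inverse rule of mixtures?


1/E2 = Vf/Ef + (1-Vf)/Em = 0.65/179 + 0.35/6
E2 = 16.14 GPa

16.14 GPa


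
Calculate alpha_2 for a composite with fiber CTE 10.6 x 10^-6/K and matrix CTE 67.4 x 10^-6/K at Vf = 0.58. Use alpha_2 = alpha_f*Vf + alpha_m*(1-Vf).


alpha_2 = alpha_f*Vf + alpha_m*(1-Vf) = 10.6*0.58 + 67.4*0.42 = 34.5 x 10^-6/K

34.5 x 10^-6/K


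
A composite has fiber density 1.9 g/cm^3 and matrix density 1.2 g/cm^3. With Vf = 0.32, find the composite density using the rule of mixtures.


rho_c = rho_f*Vf + rho_m*(1-Vf) = 1.9*0.32 + 1.2*0.68 = 1.424 g/cm^3

1.424 g/cm^3


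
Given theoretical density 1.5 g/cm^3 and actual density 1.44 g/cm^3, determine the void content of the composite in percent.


Void% = (rho_theo - rho_actual)/rho_theo * 100 = (1.5 - 1.44)/1.5 * 100 = 4.0%

4.0%


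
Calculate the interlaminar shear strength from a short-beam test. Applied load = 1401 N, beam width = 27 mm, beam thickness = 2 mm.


ILSS = 3F/(4bh) = 3*1401/(4*27*2) = 19.46 MPa

19.46 MPa


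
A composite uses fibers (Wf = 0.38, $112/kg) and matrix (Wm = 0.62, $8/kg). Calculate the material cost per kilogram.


Cost = cost_f*Wf + cost_m*Wm = 112*0.38 + 8*0.62 = $47.52/kg

$47.52/kg


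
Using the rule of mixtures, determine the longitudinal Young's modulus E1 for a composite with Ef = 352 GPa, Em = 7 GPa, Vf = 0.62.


E1 = Ef*Vf + Em*(1-Vf) = 352*0.62 + 7*0.38 = 220.9 GPa

220.9 GPa


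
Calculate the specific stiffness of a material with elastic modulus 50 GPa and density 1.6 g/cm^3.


Specific stiffness = E/rho = 50/1.6 = 31.3 GPa/(g/cm^3)

31.3 GPa/(g/cm^3)


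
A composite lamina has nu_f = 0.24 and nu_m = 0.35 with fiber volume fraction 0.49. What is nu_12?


nu_12 = nu_f*Vf + nu_m*(1-Vf) = 0.24*0.49 + 0.35*0.51 = 0.2961

0.2961


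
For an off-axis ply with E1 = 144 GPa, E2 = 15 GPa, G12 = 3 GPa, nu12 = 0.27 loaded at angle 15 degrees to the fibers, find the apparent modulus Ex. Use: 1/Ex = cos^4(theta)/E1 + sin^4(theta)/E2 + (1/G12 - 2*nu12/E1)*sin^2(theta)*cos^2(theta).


cos^4(15) = 0.870513, sin^4(15) = 0.004487, sin^2(15)*cos^2(15) = 0.0625
1/G12 - 2*nu12/E1 = 1/3 - 2*0.27/144 = 0.329583 GPa^-1
1/Ex = 0.870513/144 + 0.004487/15 + 0.329583*0.0625 = 0.0269433 GPa^-1
Ex = 37.11 GPa

37.11 GPa


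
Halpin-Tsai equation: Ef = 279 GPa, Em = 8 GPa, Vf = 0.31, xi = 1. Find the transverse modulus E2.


eta = (Ef/Em - 1)/(Ef/Em + xi) = (34.875 - 1)/(34.875 + 1) = 0.9443
E2 = Em*(1+xi*eta*Vf)/(1-eta*Vf) = 14.62 GPa

14.62 GPa


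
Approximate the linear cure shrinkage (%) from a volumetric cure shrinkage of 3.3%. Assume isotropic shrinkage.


Linear shrinkage ≈ vol_shrink/3 = 3.3/3 = 1.1%

1.1%


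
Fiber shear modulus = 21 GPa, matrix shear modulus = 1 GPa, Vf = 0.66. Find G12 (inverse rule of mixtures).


1/G12 = Vf/Gf + (1-Vf)/Gm = 0.66/21 + 0.34/1
G12 = 2.69 GPa

2.69 GPa


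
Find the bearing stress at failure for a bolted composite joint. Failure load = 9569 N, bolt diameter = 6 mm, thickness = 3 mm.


sigma_br = F/(d*h) = 9569/(6*3) = 531.6 MPa

531.6 MPa


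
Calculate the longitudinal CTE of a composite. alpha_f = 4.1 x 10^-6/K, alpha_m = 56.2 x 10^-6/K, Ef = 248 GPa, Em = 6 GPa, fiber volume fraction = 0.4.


E1 = Ef*Vf + Em*(1-Vf) = 102.8
alpha_1 = (alpha_f*Ef*Vf + alpha_m*Em*(1-Vf))/E1 = 5.92 x 10^-6/K

5.92 x 10^-6/K


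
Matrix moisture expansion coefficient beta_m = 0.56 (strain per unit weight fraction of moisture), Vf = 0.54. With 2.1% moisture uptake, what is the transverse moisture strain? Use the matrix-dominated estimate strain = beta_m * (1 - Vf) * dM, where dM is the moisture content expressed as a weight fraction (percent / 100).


dM = 2.1/100 = 0.021
strain = beta_m * (1-Vf) * dM = 0.56 * 0.46 * 0.021 = 0.0054096

0.0054096


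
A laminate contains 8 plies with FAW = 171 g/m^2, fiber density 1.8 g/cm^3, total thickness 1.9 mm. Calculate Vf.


Vf = n * FAW / (rho_f * h * 1000) = 8 * 171 / (1.8 * 1.9 * 1000) = 0.4

0.4


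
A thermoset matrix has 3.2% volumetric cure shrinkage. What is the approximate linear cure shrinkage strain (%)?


Linear shrinkage ≈ vol_shrink/3 = 3.2/3 = 1.067%

1.067%


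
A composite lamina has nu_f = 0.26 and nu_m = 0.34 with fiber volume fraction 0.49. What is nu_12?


nu_12 = nu_f*Vf + nu_m*(1-Vf) = 0.26*0.49 + 0.34*0.51 = 0.3008

0.3008


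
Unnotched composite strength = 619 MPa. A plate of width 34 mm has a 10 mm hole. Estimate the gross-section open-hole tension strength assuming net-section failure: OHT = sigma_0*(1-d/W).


OHT = sigma_0*(1-d/W) = 619*(1-10/34) = 436.9 MPa

436.9 MPa


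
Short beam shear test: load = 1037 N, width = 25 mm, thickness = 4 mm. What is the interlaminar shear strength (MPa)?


ILSS = 3F/(4bh) = 3*1037/(4*25*4) = 7.78 MPa

7.78 MPa


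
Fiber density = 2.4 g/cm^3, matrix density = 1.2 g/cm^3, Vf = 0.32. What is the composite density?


rho_c = rho_f*Vf + rho_m*(1-Vf) = 2.4*0.32 + 1.2*0.68 = 1.584 g/cm^3

1.584 g/cm^3


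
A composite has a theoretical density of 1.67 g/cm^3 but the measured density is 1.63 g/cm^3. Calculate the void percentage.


Void% = (rho_theo - rho_actual)/rho_theo * 100 = (1.67 - 1.63)/1.67 * 100 = 2.4%

2.4%


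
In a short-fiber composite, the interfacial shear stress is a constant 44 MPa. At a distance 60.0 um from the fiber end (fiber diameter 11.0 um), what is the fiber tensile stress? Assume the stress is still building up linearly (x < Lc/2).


Force balance: sigma_f * (pi*d^2/4) = tau * (pi*d) * x  ->  sigma_f = 4 * tau * x / d
sigma_f = 4 * 44 * 60.0 / 11.0 = 960.0 MPa

960.0 MPa


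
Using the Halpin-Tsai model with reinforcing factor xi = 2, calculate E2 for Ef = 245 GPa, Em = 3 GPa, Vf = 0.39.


eta = (Ef/Em - 1)/(Ef/Em + xi) = (81.6667 - 1)/(81.6667 + 2) = 0.9641
E2 = Em*(1+xi*eta*Vf)/(1-eta*Vf) = 8.42 GPa

8.42 GPa


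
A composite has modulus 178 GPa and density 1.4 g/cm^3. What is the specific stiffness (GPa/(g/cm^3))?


Specific stiffness = E/rho = 178/1.4 = 127.1 GPa/(g/cm^3)

127.1 GPa/(g/cm^3)


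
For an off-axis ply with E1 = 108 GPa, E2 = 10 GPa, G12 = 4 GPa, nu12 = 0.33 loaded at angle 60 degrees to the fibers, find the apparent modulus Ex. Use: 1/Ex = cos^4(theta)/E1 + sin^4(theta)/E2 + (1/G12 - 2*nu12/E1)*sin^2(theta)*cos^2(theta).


cos^4(60) = 0.0625, sin^4(60) = 0.5625, sin^2(60)*cos^2(60) = 0.1875
1/G12 - 2*nu12/E1 = 1/4 - 2*0.33/108 = 0.243889 GPa^-1
1/Ex = 0.0625/108 + 0.5625/10 + 0.243889*0.1875 = 0.1025579 GPa^-1
Ex = 9.75 GPa

9.75 GPa


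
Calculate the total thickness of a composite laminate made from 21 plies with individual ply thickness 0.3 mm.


h = n * t_ply = 21 * 0.3 = 6.3 mm

6.3 mm


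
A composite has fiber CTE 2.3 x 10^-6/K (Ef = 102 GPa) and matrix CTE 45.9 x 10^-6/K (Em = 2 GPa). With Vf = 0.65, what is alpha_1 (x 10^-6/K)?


E1 = Ef*Vf + Em*(1-Vf) = 67.0
alpha_1 = (alpha_f*Ef*Vf + alpha_m*Em*(1-Vf))/E1 = 2.76 x 10^-6/K

2.76 x 10^-6/K


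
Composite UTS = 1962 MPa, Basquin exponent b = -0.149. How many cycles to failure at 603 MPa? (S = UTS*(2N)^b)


N = 0.5 * (S/UTS)^(1/b) = 0.5 * (603/1962)^(1/-0.149) = 1373.3249 cycles

1373.3249 cycles


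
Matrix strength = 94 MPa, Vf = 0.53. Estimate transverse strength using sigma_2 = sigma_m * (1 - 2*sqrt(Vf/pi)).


factor = 1 - 2*sqrt(0.53/pi) = 0.1785
sigma_2 = 94 * 0.1785 = 16.78 MPa

16.78 MPa


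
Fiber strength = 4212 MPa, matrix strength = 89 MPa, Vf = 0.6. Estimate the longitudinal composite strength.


sigma_1 = sigma_f*Vf + sigma_m*(1-Vf) = 4212*0.6 + 89*0.4 = 2562.8 MPa

2562.8 MPa


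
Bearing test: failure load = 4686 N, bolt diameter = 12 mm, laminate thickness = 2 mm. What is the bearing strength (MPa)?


sigma_br = F/(d*h) = 4686/(12*2) = 195.3 MPa

195.3 MPa


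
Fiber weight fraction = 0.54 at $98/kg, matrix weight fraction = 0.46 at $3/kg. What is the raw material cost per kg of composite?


Cost = cost_f*Wf + cost_m*Wm = 98*0.54 + 3*0.46 = $54.3/kg

$54.3/kg


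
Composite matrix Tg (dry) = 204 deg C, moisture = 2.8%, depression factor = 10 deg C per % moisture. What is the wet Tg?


Tg_wet = Tg_dry - k*moisture = 204 - 10*2.8 = 176.0 deg C

176.0 deg C


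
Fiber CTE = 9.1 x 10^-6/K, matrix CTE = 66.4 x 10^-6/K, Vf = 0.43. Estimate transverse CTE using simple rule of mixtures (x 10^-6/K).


alpha_2 = alpha_f*Vf + alpha_m*(1-Vf) = 9.1*0.43 + 66.4*0.57 = 41.8 x 10^-6/K

41.8 x 10^-6/K


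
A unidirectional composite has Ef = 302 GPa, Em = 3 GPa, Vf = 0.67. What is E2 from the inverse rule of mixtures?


1/E2 = Vf/Ef + (1-Vf)/Em = 0.67/302 + 0.33/3
E2 = 8.91 GPa

8.91 GPa


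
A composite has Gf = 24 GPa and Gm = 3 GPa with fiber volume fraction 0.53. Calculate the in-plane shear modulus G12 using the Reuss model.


1/G12 = Vf/Gf + (1-Vf)/Gm = 0.53/24 + 0.47/3
G12 = 5.59 GPa

5.59 GPa


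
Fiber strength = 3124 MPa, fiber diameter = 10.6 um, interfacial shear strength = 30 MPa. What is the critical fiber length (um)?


Lc = sigma_f * d / (2 * tau_i) = 3124 * 10.6 / (2 * 30) = 551.9 um

551.9 um


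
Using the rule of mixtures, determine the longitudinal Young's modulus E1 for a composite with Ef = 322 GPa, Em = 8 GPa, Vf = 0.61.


E1 = Ef*Vf + Em*(1-Vf) = 322*0.61 + 8*0.39 = 199.54 GPa

199.54 GPa


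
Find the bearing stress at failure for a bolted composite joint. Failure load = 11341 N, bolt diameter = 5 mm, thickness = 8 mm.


sigma_br = F/(d*h) = 11341/(5*8) = 283.5 MPa

283.5 MPa


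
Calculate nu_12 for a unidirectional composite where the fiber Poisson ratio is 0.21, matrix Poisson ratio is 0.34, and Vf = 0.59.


nu_12 = nu_f*Vf + nu_m*(1-Vf) = 0.21*0.59 + 0.34*0.41 = 0.2633

0.2633


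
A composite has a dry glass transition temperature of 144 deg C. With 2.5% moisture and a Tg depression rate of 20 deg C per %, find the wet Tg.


Tg_wet = Tg_dry - k*moisture = 144 - 20*2.5 = 94.0 deg C

94.0 deg C


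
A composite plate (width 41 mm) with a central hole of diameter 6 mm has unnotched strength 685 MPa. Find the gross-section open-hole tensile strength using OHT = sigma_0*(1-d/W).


OHT = sigma_0*(1-d/W) = 685*(1-6/41) = 584.8 MPa

584.8 MPa


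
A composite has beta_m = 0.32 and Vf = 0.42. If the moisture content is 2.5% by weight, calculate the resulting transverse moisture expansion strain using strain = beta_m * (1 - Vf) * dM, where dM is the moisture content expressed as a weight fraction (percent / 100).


dM = 2.5/100 = 0.025
strain = beta_m * (1-Vf) * dM = 0.32 * 0.58 * 0.025 = 0.00464

0.00464


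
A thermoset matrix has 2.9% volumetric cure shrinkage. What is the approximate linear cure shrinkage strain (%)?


Linear shrinkage ≈ vol_shrink/3 = 2.9/3 = 0.967%

0.967%


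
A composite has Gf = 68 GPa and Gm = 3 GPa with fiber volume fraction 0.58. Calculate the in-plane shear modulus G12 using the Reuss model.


1/G12 = Vf/Gf + (1-Vf)/Gm = 0.58/68 + 0.42/3
G12 = 6.73 GPa

6.73 GPa


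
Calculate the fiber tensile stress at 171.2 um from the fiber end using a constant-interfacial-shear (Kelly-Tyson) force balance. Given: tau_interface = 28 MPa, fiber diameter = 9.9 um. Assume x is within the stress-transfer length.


Force balance: sigma_f * (pi*d^2/4) = tau * (pi*d) * x  ->  sigma_f = 4 * tau * x / d
sigma_f = 4 * 28 * 171.2 / 9.9 = 1936.8 MPa

1936.8 MPa


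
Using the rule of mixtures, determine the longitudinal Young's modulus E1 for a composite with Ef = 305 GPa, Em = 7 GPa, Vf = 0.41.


E1 = Ef*Vf + Em*(1-Vf) = 305*0.41 + 7*0.59 = 129.18 GPa

129.18 GPa


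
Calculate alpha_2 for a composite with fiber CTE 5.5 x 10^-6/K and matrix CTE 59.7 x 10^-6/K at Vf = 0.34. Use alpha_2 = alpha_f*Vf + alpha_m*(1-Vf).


alpha_2 = alpha_f*Vf + alpha_m*(1-Vf) = 5.5*0.34 + 59.7*0.66 = 41.3 x 10^-6/K

41.3 x 10^-6/K


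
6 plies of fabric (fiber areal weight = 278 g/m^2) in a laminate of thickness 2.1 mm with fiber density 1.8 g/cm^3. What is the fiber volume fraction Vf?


Vf = n * FAW / (rho_f * h * 1000) = 6 * 278 / (1.8 * 2.1 * 1000) = 0.4413

0.4413


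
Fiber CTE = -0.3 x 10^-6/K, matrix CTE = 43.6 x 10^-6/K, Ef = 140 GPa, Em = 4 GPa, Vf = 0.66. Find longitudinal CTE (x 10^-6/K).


E1 = Ef*Vf + Em*(1-Vf) = 93.76
alpha_1 = (alpha_f*Ef*Vf + alpha_m*Em*(1-Vf))/E1 = 0.34 x 10^-6/K

0.34 x 10^-6/K


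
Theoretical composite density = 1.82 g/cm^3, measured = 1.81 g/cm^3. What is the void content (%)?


Void% = (rho_theo - rho_actual)/rho_theo * 100 = (1.82 - 1.81)/1.82 * 100 = 0.55%

0.55%


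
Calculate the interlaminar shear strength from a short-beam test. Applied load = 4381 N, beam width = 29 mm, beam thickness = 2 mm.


ILSS = 3F/(4bh) = 3*4381/(4*29*2) = 56.65 MPa

56.65 MPa


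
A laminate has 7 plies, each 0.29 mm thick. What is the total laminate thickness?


h = n * t_ply = 7 * 0.29 = 2.03 mm

2.03 mm


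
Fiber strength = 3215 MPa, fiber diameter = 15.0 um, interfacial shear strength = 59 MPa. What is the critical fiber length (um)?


Lc = sigma_f * d / (2 * tau_i) = 3215 * 15.0 / (2 * 59) = 408.7 um

408.7 um


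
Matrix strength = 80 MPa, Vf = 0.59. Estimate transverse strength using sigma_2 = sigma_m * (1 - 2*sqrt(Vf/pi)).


factor = 1 - 2*sqrt(0.59/pi) = 0.1333
sigma_2 = 80 * 0.1333 = 10.66 MPa

10.66 MPa


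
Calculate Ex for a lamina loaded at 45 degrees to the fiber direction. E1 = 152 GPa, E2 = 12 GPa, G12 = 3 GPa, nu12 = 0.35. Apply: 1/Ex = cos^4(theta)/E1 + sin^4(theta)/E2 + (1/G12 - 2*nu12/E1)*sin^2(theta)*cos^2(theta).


cos^4(45) = 0.25, sin^4(45) = 0.25, sin^2(45)*cos^2(45) = 0.25
1/G12 - 2*nu12/E1 = 1/3 - 2*0.35/152 = 0.328728 GPa^-1
1/Ex = 0.25/152 + 0.25/12 + 0.328728*0.25 = 0.1046601 GPa^-1
Ex = 9.55 GPa

9.55 GPa


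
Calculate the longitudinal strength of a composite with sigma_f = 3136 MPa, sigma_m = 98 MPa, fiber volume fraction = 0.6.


sigma_1 = sigma_f*Vf + sigma_m*(1-Vf) = 3136*0.6 + 98*0.4 = 1920.8 MPa

1920.8 MPa


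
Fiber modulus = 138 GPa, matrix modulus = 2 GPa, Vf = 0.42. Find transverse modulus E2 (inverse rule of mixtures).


1/E2 = Vf/Ef + (1-Vf)/Em = 0.42/138 + 0.58/2
E2 = 3.41 GPa

3.41 GPa


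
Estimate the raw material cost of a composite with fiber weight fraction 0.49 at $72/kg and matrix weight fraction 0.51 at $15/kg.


Cost = cost_f*Wf + cost_m*Wm = 72*0.49 + 15*0.51 = $42.93/kg

$42.93/kg


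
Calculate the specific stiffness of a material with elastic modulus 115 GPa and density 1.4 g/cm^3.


Specific stiffness = E/rho = 115/1.4 = 82.1 GPa/(g/cm^3)

82.1 GPa/(g/cm^3)


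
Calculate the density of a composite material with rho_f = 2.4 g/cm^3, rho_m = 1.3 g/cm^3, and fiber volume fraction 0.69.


rho_c = rho_f*Vf + rho_m*(1-Vf) = 2.4*0.69 + 1.3*0.31 = 2.059 g/cm^3

2.059 g/cm^3


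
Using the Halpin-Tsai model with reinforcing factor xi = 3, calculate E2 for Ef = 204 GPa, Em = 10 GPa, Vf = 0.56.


eta = (Ef/Em - 1)/(Ef/Em + xi) = (20.4 - 1)/(20.4 + 3) = 0.8291
E2 = Em*(1+xi*eta*Vf)/(1-eta*Vf) = 44.66 GPa

44.66 GPa


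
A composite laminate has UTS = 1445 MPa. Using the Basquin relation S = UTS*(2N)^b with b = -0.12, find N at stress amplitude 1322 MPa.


N = 0.5 * (S/UTS)^(1/b) = 0.5 * (1322/1445)^(1/-0.12) = 1.0494 cycles

1.0494 cycles


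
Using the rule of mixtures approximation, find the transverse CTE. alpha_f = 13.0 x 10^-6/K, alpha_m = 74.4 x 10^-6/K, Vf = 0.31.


alpha_2 = alpha_f*Vf + alpha_m*(1-Vf) = 13.0*0.31 + 74.4*0.69 = 55.4 x 10^-6/K

55.4 x 10^-6/K


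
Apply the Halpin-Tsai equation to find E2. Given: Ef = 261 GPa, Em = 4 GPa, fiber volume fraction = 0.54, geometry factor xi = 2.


eta = (Ef/Em - 1)/(Ef/Em + xi) = (65.25 - 1)/(65.25 + 2) = 0.9554
E2 = Em*(1+xi*eta*Vf)/(1-eta*Vf) = 16.79 GPa

16.79 GPa


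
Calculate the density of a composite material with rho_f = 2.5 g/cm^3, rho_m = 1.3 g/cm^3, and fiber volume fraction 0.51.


rho_c = rho_f*Vf + rho_m*(1-Vf) = 2.5*0.51 + 1.3*0.49 = 1.912 g/cm^3

1.912 g/cm^3


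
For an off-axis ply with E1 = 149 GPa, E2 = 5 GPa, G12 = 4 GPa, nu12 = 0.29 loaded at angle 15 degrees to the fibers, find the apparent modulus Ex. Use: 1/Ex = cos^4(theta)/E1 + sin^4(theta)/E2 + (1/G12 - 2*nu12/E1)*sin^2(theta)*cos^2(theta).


cos^4(15) = 0.870513, sin^4(15) = 0.004487, sin^2(15)*cos^2(15) = 0.0625
1/G12 - 2*nu12/E1 = 1/4 - 2*0.29/149 = 0.246107 GPa^-1
1/Ex = 0.870513/149 + 0.004487/5 + 0.246107*0.0625 = 0.0221215 GPa^-1
Ex = 45.2 GPa

45.2 GPa


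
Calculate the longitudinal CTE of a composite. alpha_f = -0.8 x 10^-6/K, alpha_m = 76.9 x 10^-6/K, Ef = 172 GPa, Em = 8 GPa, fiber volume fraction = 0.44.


E1 = Ef*Vf + Em*(1-Vf) = 80.16
alpha_1 = (alpha_f*Ef*Vf + alpha_m*Em*(1-Vf))/E1 = 3.54 x 10^-6/K

3.54 x 10^-6/K


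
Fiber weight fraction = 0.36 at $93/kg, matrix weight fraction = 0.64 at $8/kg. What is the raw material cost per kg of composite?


Cost = cost_f*Wf + cost_m*Wm = 93*0.36 + 8*0.64 = $38.6/kg

$38.6/kg


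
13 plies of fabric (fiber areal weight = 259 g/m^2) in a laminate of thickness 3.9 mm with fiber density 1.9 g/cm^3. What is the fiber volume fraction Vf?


Vf = n * FAW / (rho_f * h * 1000) = 13 * 259 / (1.9 * 3.9 * 1000) = 0.4544

0.4544


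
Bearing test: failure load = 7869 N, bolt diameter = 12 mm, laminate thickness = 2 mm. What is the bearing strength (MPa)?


sigma_br = F/(d*h) = 7869/(12*2) = 327.9 MPa

327.9 MPa


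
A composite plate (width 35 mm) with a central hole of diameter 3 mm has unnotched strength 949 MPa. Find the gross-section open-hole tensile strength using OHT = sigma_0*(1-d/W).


OHT = sigma_0*(1-d/W) = 949*(1-3/35) = 867.7 MPa

867.7 MPa


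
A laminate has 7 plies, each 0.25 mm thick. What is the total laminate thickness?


h = n * t_ply = 7 * 0.25 = 1.75 mm

1.75 mm


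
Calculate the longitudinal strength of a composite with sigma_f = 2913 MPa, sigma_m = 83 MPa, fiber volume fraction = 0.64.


sigma_1 = sigma_f*Vf + sigma_m*(1-Vf) = 2913*0.64 + 83*0.36 = 1894.2 MPa

1894.2 MPa


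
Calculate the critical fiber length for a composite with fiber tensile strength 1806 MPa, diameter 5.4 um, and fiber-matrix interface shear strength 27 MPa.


Lc = sigma_f * d / (2 * tau_i) = 1806 * 5.4 / (2 * 27) = 180.6 um

180.6 um


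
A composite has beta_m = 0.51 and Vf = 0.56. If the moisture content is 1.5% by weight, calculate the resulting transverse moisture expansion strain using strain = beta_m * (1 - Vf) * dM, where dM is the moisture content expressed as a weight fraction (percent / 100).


dM = 1.5/100 = 0.015
strain = beta_m * (1-Vf) * dM = 0.51 * 0.44 * 0.015 = 0.003366

0.003366
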